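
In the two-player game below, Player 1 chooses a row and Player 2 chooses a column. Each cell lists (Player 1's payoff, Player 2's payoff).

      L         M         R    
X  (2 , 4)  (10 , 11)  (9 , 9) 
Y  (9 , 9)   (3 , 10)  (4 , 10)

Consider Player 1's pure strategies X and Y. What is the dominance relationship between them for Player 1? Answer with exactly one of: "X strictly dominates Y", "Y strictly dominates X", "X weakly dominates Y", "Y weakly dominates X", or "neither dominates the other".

X's payoffs vs Y's, by Player 2's action — L: 2<9, M: 10>3, R: 9>4.
X does better at M, R but worse at L; neither strategy dominates the other.

neither dominates the other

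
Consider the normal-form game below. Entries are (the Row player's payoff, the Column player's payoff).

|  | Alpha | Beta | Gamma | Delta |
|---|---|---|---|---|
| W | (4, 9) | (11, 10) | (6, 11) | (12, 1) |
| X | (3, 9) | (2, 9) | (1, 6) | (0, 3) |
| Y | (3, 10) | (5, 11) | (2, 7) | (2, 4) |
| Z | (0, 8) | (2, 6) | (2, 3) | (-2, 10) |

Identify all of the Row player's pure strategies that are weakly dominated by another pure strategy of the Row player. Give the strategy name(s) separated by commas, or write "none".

Nothing dominates W: X at Alpha (4>3); Y at Alpha (4>3); Z at Alpha (4>0).
X: dominated, since W does at least as well everywhere (Alpha: 4>3, Beta: 11>2, Gamma: 6>1, Delta: 12>0).
Y: dominated, since W does at least as well everywhere (Alpha: 4>3, Beta: 11>5, Gamma: 6>2, Delta: 12>2).
W weakly dominates Z — Alpha: 4>0, Beta: 11>2, Gamma: 6>2, Delta: 12>-2.

X, Y, Z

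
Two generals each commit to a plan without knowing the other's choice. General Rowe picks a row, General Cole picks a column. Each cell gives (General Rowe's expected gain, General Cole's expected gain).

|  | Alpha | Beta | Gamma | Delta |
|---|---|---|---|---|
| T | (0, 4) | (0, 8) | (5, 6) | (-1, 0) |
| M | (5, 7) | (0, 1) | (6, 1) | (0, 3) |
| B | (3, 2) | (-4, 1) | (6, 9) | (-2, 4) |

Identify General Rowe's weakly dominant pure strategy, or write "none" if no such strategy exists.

M

M vs T: Alpha: 5>0, Beta: 0=0, Gamma: 6>5, Delta: 0>-1.
M vs B: Alpha: 5>3, Beta: 0>-4, Gamma: 6=6, Delta: 0>-2.
M is at least as good as every other strategy against every opponent action, so it is weakly dominant.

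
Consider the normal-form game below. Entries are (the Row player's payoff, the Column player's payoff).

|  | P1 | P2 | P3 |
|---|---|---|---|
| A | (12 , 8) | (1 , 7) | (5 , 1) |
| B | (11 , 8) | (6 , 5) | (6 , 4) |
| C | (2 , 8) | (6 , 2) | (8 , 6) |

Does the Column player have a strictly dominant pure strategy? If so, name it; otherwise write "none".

P1 vs P2: A: 8>7, B: 8>5, C: 8>2.
P1 vs P3: A: 8>1, B: 8>4, C: 8>6.
P1 strictly beats every other strategy against every opponent action, so it is strictly dominant.

P1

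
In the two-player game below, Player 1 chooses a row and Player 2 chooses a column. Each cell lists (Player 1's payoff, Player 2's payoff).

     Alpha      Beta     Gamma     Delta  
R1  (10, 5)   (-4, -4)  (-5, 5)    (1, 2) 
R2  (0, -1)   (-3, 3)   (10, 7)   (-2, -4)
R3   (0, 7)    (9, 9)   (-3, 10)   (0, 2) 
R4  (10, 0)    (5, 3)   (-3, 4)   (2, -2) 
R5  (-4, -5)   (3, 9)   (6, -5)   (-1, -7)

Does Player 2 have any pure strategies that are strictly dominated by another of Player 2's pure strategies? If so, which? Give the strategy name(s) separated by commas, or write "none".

Alpha is not dominated — it holds its own against Beta at R1 (5>-4); Gamma at R1 (5=5); Delta at R1 (5>2).
Beta: no other strategy beats it everywhere (Alpha at R2 (3>-1); Gamma at R5 (9>-5); Delta at R2 (3>-4)).
Gamma: no other strategy beats it everywhere (Alpha at R1 (5=5); Beta at R1 (5>-4); Delta at R1 (5>2)).
Delta is strictly dominated by Alpha (R1: 5>2, R2: -1>-4, R3: 7>2, R4: 0>-2, R5: -5>-7).

Delta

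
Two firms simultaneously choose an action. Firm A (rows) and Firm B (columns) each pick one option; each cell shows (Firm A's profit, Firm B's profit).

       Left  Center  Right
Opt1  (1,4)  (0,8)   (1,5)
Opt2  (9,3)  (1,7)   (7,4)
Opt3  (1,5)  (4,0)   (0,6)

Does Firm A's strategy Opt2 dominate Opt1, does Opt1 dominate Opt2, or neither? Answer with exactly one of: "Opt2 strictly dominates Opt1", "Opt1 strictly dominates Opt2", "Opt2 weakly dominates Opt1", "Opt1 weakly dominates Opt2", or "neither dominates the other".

Compare Opt2 to Opt1 across every action of Firm B: Left: 9>1, Center: 1>0, Right: 7>1.
Every comparison favours Opt2, so Opt2 strictly dominates Opt1.

Opt2 strictly dominates Opt1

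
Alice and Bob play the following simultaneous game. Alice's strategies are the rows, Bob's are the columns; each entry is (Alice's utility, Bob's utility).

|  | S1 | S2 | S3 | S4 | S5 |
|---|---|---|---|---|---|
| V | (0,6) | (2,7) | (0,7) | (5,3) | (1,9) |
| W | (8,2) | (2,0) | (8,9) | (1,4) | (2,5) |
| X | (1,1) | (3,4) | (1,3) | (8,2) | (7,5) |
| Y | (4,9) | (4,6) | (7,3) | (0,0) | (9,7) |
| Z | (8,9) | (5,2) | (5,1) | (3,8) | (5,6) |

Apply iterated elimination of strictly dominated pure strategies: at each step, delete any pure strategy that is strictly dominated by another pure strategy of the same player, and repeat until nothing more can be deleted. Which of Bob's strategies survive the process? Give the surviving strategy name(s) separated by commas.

For Alice, X strictly dominates V on the remaining columns (S1: 1>0, S2: 3>2, S3: 1>0, S4: 8>5, S5: 7>1); eliminate V.
Column S2 is eliminated: S5 beats it against every remaining row (W: 5>0, X: 5>4, Y: 7>6, Z: 6>2).
Among the remaining strategies, none is strictly dominated by another pure strategy of the same player, so the elimination stops.
Surviving strategies — Alice: {W, X, Y, Z}; Bob: {S1, S3, S4, S5}.

S1, S3, S4, S5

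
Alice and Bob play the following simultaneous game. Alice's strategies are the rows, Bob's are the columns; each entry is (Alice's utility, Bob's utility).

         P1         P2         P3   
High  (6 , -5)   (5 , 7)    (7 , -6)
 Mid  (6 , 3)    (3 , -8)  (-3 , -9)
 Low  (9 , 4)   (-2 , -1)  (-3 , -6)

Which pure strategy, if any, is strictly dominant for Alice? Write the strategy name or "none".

none

High fails to dominate Mid at P1 (6=6).
Mid fails to dominate High at P1 (6=6).
Low fails to dominate High at P2 (-2<5).
No single strategy dominates all the others.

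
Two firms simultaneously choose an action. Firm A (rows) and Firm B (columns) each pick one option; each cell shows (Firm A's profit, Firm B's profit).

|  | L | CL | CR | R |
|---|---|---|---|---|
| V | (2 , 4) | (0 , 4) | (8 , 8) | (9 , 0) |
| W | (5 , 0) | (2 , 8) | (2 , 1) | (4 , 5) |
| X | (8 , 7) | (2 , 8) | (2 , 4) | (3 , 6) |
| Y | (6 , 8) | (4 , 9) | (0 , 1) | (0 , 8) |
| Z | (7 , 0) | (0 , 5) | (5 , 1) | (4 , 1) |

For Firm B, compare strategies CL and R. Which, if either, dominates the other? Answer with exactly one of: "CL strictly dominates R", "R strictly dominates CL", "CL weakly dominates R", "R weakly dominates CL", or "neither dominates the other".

CL's payoffs vs R's, by Firm A's action — V: 4>0, W: 8>5, X: 8>6, Y: 9>8, Z: 5>1.
CL gives a strictly higher payoff against every action of Firm A, so CL strictly dominates R.

CL strictly dominates R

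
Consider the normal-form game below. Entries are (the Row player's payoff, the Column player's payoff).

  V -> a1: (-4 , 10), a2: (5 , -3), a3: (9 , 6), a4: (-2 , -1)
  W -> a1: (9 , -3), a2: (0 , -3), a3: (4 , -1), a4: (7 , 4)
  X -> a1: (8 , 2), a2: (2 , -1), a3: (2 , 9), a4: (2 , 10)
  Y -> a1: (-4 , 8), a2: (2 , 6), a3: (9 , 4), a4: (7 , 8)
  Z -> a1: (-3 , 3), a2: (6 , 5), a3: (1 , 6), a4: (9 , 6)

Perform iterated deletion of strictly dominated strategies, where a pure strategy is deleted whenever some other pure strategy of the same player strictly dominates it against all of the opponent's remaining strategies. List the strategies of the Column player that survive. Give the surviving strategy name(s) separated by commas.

a1, a3, a4

The Column player's strategy a2 is strictly dominated by a4 (V: -1>-3, W: 4>-3, X: 10>-1, Y: 8>6, Z: 6>5) and is removed.
For the Row player, W strictly dominates X on the remaining columns (a1: 9>8, a3: 4>2, a4: 7>2); eliminate X.
Among the remaining strategies, none is strictly dominated by another pure strategy of the same player, so the elimination stops.
Surviving strategies — the Row player: {V, W, Y, Z}; the Column player: {a1, a3, a4}.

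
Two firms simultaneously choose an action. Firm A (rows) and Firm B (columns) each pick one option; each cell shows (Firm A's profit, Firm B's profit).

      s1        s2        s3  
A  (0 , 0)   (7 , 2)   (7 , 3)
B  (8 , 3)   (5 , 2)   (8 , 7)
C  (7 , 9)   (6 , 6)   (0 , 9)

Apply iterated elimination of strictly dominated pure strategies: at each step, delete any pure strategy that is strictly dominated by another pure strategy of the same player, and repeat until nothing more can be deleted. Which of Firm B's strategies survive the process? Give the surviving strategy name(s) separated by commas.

For Firm B, s3 strictly dominates s2 on the remaining rows (A: 3>2, B: 7>2, C: 9>6); eliminate s2.
Firm A's strategy A is strictly dominated by B (s1: 8>0, s3: 8>7) and is removed.
Firm A's strategy C is strictly dominated by B (s1: 8>7, s3: 8>0) and is removed.
Firm B's strategy s1 is strictly dominated by s3 (B: 7>3) and is removed.
Among the remaining strategies, none is strictly dominated by another pure strategy of the same player, so the elimination stops.
Surviving strategies — Firm A: {B}; Firm B: {s3}.

s3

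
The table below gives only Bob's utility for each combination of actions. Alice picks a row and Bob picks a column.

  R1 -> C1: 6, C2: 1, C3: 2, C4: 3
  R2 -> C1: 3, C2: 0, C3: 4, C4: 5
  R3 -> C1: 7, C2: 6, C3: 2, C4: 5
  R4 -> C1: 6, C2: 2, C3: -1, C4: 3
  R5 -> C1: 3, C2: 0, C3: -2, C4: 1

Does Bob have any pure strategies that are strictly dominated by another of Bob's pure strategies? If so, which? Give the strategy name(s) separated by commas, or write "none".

Nothing dominates C1: C2 at R1 (6>1); C3 at R1 (6>2); C4 at R1 (6>3).
C2 is strictly dominated by C1 (R1: 6>1, R2: 3>0, R3: 7>6, R4: 6>2, R5: 3>0).
C3 is strictly dominated by C4 (R1: 3>2, R2: 5>4, R3: 5>2, R4: 3>-1, R5: 1>-2).
C4 is not dominated — it holds its own against C1 at R2 (5>3); C2 at R1 (3>1); C3 at R1 (3>2).

C2, C3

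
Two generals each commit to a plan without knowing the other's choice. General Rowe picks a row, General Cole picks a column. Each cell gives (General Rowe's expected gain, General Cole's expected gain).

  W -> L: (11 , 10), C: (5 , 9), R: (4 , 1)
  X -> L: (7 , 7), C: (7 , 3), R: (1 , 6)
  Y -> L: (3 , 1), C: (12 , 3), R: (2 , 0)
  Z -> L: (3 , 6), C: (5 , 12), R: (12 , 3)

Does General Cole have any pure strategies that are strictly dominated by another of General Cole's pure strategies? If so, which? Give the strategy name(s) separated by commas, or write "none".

R

L is not dominated — it holds its own against C at W (10>9); R at W (10>1).
C is not dominated — it holds its own against L at Y (3>1); R at W (9>1).
R: dominated, since L does at least as well everywhere (W: 10>1, X: 7>6, Y: 1>0, Z: 6>3).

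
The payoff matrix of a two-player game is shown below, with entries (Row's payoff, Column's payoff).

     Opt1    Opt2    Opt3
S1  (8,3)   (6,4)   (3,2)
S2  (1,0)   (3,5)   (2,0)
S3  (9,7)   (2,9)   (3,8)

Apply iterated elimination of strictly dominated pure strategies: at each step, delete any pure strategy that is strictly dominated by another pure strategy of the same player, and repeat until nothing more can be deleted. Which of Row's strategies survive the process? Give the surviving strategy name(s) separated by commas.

For Row, S1 strictly dominates S2 on the remaining columns (Opt1: 8>1, Opt2: 6>3, Opt3: 3>2); eliminate S2.
Column Opt1 is eliminated: Opt2 beats it against every remaining row (S1: 4>3, S3: 9>7).
For Column, Opt2 strictly dominates Opt3 on the remaining rows (S1: 4>2, S3: 9>8); eliminate Opt3.
Row's strategy S3 is strictly dominated by S1 (Opt2: 6>2) and is removed.
Among the remaining strategies, none is strictly dominated by another pure strategy of the same player, so the elimination stops.
Surviving strategies — Row: {S1}; Column: {Opt2}.

S1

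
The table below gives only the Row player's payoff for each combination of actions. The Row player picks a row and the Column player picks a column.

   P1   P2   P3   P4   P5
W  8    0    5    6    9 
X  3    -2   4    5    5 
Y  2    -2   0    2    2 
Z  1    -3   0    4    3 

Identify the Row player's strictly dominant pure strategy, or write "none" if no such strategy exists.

W

W vs X: P1: 8>3, P2: 0>-2, P3: 5>4, P4: 6>5, P5: 9>5.
W vs Y: P1: 8>2, P2: 0>-2, P3: 5>0, P4: 6>2, P5: 9>2.
W vs Z: P1: 8>1, P2: 0>-3, P3: 5>0, P4: 6>4, P5: 9>3.
W strictly beats every other strategy against every opponent action, so it is strictly dominant.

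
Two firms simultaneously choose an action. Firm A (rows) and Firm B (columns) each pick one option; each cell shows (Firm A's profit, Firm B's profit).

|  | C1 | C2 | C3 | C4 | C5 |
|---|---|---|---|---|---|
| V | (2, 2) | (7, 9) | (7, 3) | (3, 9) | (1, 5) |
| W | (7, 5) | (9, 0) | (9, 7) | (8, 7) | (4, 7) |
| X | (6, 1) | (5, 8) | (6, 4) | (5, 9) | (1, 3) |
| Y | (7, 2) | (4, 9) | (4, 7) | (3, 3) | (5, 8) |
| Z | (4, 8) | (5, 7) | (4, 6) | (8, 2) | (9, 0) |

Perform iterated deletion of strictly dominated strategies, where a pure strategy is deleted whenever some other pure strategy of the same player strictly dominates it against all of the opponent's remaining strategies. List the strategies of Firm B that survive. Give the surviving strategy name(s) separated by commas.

C1, C2, C3, C4, C5

For Firm A, W strictly dominates V on the remaining columns (C1: 7>2, C2: 9>7, C3: 9>7, C4: 8>3, C5: 4>1); eliminate V.
For Firm A, W strictly dominates X on the remaining columns (C1: 7>6, C2: 9>5, C3: 9>6, C4: 8>5, C5: 4>1); eliminate X.
Among the remaining strategies, none is strictly dominated by another pure strategy of the same player, so the elimination stops.
Surviving strategies — Firm A: {W, Y, Z}; Firm B: {C1, C2, C3, C4, C5}.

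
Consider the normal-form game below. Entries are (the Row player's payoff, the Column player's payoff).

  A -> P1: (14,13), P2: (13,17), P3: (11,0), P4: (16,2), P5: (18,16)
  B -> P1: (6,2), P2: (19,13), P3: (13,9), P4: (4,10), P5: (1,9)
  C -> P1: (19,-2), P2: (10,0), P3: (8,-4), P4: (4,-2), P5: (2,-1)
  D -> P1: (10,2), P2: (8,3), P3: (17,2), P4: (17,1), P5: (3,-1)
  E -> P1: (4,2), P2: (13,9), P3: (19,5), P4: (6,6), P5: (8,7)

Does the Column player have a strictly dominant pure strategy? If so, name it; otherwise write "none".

P2 vs P1: A: 17>13, B: 13>2, C: 0>-2, D: 3>2, E: 9>2.
P2 vs P3: A: 17>0, B: 13>9, C: 0>-4, D: 3>2, E: 9>5.
P2 vs P4: A: 17>2, B: 13>10, C: 0>-2, D: 3>1, E: 9>6.
P2 vs P5: A: 17>16, B: 13>9, C: 0>-1, D: 3>-1, E: 9>7.
P2 strictly beats every other strategy against every opponent action, so it is strictly dominant.

P2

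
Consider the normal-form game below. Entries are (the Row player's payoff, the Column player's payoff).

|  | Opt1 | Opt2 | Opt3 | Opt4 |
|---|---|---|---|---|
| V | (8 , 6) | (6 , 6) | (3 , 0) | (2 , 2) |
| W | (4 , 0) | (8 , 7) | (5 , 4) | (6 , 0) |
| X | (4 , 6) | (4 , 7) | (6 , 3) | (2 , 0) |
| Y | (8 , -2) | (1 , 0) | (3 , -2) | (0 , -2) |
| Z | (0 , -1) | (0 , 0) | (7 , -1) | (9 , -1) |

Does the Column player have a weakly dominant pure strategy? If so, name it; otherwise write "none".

Opt2

Opt2 vs Opt1: V: 6=6, W: 7>0, X: 7>6, Y: 0>-2, Z: 0>-1.
Opt2 vs Opt3: V: 6>0, W: 7>4, X: 7>3, Y: 0>-2, Z: 0>-1.
Opt2 vs Opt4: V: 6>2, W: 7>0, X: 7>0, Y: 0>-2, Z: 0>-1.
Opt2 is at least as good as every other strategy against every opponent action, so it is weakly dominant.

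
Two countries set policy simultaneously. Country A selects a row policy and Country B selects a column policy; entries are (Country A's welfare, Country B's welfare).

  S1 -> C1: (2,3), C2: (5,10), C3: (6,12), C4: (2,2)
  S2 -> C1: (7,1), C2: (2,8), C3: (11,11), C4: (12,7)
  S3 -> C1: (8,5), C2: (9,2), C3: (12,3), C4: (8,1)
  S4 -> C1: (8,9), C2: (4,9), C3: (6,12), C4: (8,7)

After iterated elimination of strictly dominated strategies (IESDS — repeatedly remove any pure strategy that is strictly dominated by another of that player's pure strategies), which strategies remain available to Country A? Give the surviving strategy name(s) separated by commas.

S3, S4

Country A's strategy S1 is strictly dominated by S3 (C1: 8>2, C2: 9>5, C3: 12>6, C4: 8>2) and is removed.
For Country B, C3 strictly dominates C2 on the remaining rows (S2: 11>8, S3: 3>2, S4: 12>9); eliminate C2.
Column C4 is eliminated: C3 beats it against every remaining row (S2: 11>7, S3: 3>1, S4: 12>7).
For Country A, S3 strictly dominates S2 on the remaining columns (C1: 8>7, C3: 12>11); eliminate S2.
Among the remaining strategies, none is strictly dominated by another pure strategy of the same player, so the elimination stops.
Surviving strategies — Country A: {S3, S4}; Country B: {C1, C3}.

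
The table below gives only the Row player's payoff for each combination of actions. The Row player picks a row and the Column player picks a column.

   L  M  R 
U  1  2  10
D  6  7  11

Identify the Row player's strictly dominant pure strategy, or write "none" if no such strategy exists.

D

D vs U: L: 6>1, M: 7>2, R: 11>10.
D strictly beats every other strategy against every opponent action, so it is strictly dominant.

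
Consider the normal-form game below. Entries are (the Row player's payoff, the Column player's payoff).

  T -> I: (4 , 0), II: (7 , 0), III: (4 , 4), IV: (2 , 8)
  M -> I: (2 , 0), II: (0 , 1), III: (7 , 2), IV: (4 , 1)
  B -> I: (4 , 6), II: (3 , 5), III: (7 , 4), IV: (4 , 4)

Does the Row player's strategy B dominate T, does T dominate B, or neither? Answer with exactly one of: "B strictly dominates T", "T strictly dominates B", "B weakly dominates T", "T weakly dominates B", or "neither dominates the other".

neither dominates the other

B's payoffs vs T's, by the Column player's action — I: 4=4, II: 3<7, III: 7>4, IV: 4>2.
B does better at III, IV but worse at II; neither strategy dominates the other.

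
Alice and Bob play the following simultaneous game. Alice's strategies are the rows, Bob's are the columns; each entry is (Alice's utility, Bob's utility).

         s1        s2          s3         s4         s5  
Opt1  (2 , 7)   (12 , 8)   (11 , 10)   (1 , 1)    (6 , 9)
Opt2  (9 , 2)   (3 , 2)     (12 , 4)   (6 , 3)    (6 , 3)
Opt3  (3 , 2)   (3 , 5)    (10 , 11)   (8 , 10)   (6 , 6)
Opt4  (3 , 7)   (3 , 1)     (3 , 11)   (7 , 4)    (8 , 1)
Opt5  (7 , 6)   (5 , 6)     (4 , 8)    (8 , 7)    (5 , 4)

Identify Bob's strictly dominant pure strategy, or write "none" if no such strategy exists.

s3

s3 vs s1: Opt1: 10>7, Opt2: 4>2, Opt3: 11>2, Opt4: 11>7, Opt5: 8>6.
s3 vs s2: Opt1: 10>8, Opt2: 4>2, Opt3: 11>5, Opt4: 11>1, Opt5: 8>6.
s3 vs s4: Opt1: 10>1, Opt2: 4>3, Opt3: 11>10, Opt4: 11>4, Opt5: 8>7.
s3 vs s5: Opt1: 10>9, Opt2: 4>3, Opt3: 11>6, Opt4: 11>1, Opt5: 8>4.
s3 strictly beats every other strategy against every opponent action, so it is strictly dominant.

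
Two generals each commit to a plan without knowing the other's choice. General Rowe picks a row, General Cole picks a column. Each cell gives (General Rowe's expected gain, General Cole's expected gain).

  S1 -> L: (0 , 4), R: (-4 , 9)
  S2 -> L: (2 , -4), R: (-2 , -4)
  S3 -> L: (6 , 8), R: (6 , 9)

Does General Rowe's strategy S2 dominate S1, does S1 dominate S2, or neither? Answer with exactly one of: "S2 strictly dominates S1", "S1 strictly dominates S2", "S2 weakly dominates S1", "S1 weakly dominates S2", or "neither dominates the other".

S2's payoffs vs S1's, by General Cole's action — L: 2>0, R: -2>-4.
Every comparison favours S2, so S2 strictly dominates S1.

S2 strictly dominates S1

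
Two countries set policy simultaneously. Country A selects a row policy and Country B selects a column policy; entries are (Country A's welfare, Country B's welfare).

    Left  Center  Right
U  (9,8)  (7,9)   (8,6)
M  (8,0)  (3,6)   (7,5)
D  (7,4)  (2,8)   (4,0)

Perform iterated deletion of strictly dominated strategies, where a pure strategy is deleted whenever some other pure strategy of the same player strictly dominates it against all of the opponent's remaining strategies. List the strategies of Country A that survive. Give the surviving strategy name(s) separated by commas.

For Country A, U strictly dominates M on the remaining columns (Left: 9>8, Center: 7>3, Right: 8>7); eliminate M.
Country A's strategy D is strictly dominated by U (Left: 9>7, Center: 7>2, Right: 8>4) and is removed.
Country B's strategy Left is strictly dominated by Center (U: 9>8) and is removed.
Column Right is eliminated: Center beats it against every remaining row (U: 9>6).
Among the remaining strategies, none is strictly dominated by another pure strategy of the same player, so the elimination stops.
Surviving strategies — Country A: {U}; Country B: {Center}.

U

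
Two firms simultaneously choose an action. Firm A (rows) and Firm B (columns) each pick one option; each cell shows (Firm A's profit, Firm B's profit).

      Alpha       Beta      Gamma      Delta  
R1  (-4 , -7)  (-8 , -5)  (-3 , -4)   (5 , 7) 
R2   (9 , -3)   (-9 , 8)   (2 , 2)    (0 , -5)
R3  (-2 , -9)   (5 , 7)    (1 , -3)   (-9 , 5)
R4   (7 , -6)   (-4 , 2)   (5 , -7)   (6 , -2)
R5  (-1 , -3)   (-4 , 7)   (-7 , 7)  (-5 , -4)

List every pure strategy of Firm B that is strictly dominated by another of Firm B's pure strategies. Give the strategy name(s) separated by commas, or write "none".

Alpha: dominated, since Beta does at least as well everywhere (R1: -5>-7, R2: 8>-3, R3: 7>-9, R4: 2>-6, R5: 7>-3).
Nothing dominates Beta: Alpha at R1 (-5>-7); Gamma at R2 (8>2); Delta at R2 (8>-5).
Gamma is not dominated — it holds its own against Alpha at R1 (-4>-7); Beta at R1 (-4>-5); Delta at R2 (2>-5).
Delta: no other strategy beats it everywhere (Alpha at R1 (7>-7); Beta at R1 (7>-5); Gamma at R1 (7>-4)).

Alpha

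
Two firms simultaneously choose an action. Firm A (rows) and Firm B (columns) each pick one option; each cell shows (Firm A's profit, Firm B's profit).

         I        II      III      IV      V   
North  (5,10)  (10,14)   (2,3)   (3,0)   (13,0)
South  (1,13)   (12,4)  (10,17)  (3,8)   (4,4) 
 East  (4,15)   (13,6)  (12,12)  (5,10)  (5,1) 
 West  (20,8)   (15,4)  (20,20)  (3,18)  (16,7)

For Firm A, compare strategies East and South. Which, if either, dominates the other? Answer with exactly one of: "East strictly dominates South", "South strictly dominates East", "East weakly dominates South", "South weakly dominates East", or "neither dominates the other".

East strictly dominates South

East's payoffs vs South's, by Firm B's action — I: 4>1, II: 13>12, III: 12>10, IV: 5>3, V: 5>4.
Every comparison favours East, so East strictly dominates South.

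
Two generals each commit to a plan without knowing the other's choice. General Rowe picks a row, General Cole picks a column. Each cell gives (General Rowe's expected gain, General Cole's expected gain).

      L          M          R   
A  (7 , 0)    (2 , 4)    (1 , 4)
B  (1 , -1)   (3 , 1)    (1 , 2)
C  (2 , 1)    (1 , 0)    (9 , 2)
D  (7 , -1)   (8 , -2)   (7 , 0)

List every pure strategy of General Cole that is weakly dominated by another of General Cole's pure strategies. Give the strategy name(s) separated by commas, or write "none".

L, M

R weakly dominates L — A: 4>0, B: 2>-1, C: 2>1, D: 0>-1.
M is weakly dominated by R (A: 4=4, B: 2>1, C: 2>0, D: 0>-2).
R: no other strategy beats it everywhere (L at A (4>0); M at B (2>1)).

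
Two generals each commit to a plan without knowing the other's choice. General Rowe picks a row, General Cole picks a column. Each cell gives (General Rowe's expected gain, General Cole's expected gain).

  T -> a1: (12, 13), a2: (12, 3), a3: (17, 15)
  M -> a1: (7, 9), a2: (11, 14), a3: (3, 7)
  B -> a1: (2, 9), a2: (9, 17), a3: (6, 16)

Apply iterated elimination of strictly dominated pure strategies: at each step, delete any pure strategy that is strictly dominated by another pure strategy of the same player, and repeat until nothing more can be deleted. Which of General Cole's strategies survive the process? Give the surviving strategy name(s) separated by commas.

a3

Row M is eliminated: T beats it against every remaining column (a1: 12>7, a2: 12>11, a3: 17>3).
Row B is eliminated: T beats it against every remaining column (a1: 12>2, a2: 12>9, a3: 17>6).
For General Cole, a3 strictly dominates a1 on the remaining rows (T: 15>13); eliminate a1.
For General Cole, a3 strictly dominates a2 on the remaining rows (T: 15>3); eliminate a2.
Among the remaining strategies, none is strictly dominated by another pure strategy of the same player, so the elimination stops.
Surviving strategies — General Rowe: {T}; General Cole: {a3}.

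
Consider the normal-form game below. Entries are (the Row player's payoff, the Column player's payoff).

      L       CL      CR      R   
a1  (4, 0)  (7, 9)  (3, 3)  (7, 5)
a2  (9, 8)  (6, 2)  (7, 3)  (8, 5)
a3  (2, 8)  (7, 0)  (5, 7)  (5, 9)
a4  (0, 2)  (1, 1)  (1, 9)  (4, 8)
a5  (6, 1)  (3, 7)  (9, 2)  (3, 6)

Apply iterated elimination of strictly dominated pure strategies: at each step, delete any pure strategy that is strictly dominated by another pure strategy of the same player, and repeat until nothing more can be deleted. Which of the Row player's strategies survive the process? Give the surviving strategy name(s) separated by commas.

For the Row player, a1 strictly dominates a4 on the remaining columns (L: 4>0, CL: 7>1, CR: 3>1, R: 7>4); eliminate a4.
Column CR is eliminated: R beats it against every remaining row (a1: 5>3, a2: 5>3, a3: 9>7, a5: 6>2).
The Row player's strategy a5 is strictly dominated by a2 (L: 9>6, CL: 6>3, R: 8>3) and is removed.
Among the remaining strategies, none is strictly dominated by another pure strategy of the same player, so the elimination stops.
Surviving strategies — the Row player: {a1, a2, a3}; the Column player: {L, CL, R}.

a1, a2, a3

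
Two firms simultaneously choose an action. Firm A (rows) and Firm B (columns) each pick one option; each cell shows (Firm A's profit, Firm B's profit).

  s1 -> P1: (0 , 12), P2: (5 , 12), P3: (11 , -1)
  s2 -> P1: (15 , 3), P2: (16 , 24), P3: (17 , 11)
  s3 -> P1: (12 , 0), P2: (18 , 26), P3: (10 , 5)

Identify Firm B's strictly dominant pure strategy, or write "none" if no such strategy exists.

none

P1 fails to dominate P2 at s1 (12=12).
P2 fails to dominate P1 at s1 (12=12).
P3 fails to dominate P1 at s1 (-1<12).
No single strategy dominates all the others.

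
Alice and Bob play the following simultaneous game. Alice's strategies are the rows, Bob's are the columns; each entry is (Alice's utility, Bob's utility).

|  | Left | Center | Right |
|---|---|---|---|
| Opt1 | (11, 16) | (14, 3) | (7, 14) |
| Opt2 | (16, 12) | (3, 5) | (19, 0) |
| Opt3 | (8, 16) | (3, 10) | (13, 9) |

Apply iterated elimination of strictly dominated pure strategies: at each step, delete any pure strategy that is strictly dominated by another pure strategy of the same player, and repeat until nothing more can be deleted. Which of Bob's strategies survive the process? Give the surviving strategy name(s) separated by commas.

Bob's strategy Center is strictly dominated by Left (Opt1: 16>3, Opt2: 12>5, Opt3: 16>10) and is removed.
For Alice, Opt2 strictly dominates Opt1 on the remaining columns (Left: 16>11, Right: 19>7); eliminate Opt1.
Alice's strategy Opt3 is strictly dominated by Opt2 (Left: 16>8, Right: 19>13) and is removed.
Column Right is eliminated: Left beats it against every remaining row (Opt2: 12>0).
Among the remaining strategies, none is strictly dominated by another pure strategy of the same player, so the elimination stops.
Surviving strategies — Alice: {Opt2}; Bob: {Left}.

Left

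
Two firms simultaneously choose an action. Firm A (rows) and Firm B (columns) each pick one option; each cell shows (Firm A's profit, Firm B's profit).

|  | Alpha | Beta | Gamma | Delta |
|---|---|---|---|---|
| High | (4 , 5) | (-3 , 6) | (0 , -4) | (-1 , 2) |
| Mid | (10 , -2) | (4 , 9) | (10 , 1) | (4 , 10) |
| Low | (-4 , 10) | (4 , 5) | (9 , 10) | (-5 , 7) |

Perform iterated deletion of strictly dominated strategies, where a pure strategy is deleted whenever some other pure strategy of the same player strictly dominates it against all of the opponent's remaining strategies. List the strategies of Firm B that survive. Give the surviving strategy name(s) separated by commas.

For Firm A, Mid strictly dominates High on the remaining columns (Alpha: 10>4, Beta: 4>-3, Gamma: 10>0, Delta: 4>-1); eliminate High.
Firm B's strategy Beta is strictly dominated by Delta (Mid: 10>9, Low: 7>5) and is removed.
Row Low is eliminated: Mid beats it against every remaining column (Alpha: 10>-4, Gamma: 10>9, Delta: 4>-5).
Column Alpha is eliminated: Gamma beats it against every remaining row (Mid: 1>-2).
For Firm B, Delta strictly dominates Gamma on the remaining rows (Mid: 10>1); eliminate Gamma.
Among the remaining strategies, none is strictly dominated by another pure strategy of the same player, so the elimination stops.
Surviving strategies — Firm A: {Mid}; Firm B: {Delta}.

Delta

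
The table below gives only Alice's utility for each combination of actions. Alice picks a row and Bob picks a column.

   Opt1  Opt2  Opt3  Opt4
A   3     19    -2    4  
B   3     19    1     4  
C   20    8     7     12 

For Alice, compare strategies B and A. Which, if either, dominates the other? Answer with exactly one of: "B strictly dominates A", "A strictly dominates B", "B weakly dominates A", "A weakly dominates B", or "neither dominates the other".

B's payoffs vs A's, by Bob's action — Opt1: 3=3, Opt2: 19=19, Opt3: 1>-2, Opt4: 4=4.
B is at least as good everywhere and strictly better somewhere (tied only at Opt1, Opt2, Opt4), so B weakly but not strictly dominates A.

B weakly dominates A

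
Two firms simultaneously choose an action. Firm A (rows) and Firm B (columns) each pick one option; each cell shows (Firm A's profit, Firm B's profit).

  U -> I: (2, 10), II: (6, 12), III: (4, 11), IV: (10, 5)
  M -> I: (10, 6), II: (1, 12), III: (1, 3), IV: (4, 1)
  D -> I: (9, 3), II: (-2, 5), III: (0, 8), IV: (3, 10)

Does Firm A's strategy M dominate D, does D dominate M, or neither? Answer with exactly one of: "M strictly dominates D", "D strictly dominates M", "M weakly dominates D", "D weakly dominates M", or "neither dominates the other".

M strictly dominates D

Compare M to D across each choice by Firm B: I: 10>9, II: 1>-2, III: 1>0, IV: 4>3.
Every comparison favours M, so M strictly dominates D.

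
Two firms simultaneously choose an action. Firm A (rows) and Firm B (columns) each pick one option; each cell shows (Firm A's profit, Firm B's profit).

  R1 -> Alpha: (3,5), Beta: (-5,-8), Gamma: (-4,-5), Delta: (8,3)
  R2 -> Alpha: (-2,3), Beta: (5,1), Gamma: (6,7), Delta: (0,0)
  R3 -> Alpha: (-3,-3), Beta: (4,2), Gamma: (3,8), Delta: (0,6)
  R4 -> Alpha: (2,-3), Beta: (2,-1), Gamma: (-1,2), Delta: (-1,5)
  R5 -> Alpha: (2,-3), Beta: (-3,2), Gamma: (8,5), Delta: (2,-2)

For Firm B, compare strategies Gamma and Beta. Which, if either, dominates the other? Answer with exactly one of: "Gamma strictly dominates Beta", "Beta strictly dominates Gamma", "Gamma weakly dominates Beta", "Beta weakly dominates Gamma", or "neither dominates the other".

Compare Gamma to Beta across every action of Firm A: R1: -5>-8, R2: 7>1, R3: 8>2, R4: 2>-1, R5: 5>2.
Gamma gives a strictly higher payoff against every action of Firm A, so Gamma strictly dominates Beta.

Gamma strictly dominates Beta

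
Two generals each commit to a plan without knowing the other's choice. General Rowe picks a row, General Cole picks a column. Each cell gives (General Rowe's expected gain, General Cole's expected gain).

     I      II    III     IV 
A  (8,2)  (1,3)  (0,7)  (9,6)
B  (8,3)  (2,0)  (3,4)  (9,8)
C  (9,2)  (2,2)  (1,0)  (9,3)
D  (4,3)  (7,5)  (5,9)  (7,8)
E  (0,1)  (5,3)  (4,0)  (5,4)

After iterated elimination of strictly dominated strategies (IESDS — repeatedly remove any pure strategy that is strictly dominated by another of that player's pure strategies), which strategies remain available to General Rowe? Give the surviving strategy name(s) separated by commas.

Row E is eliminated: D beats it against every remaining column (I: 4>0, II: 7>5, III: 5>4, IV: 7>5).
General Cole's strategy I is strictly dominated by IV (A: 6>2, B: 8>3, C: 3>2, D: 8>3) and is removed.
For General Cole, IV strictly dominates II on the remaining rows (A: 6>3, B: 8>0, C: 3>2, D: 8>5); eliminate II.
Among the remaining strategies, none is strictly dominated by another pure strategy of the same player, so the elimination stops.
Surviving strategies — General Rowe: {A, B, C, D}; General Cole: {III, IV}.

A, B, C, D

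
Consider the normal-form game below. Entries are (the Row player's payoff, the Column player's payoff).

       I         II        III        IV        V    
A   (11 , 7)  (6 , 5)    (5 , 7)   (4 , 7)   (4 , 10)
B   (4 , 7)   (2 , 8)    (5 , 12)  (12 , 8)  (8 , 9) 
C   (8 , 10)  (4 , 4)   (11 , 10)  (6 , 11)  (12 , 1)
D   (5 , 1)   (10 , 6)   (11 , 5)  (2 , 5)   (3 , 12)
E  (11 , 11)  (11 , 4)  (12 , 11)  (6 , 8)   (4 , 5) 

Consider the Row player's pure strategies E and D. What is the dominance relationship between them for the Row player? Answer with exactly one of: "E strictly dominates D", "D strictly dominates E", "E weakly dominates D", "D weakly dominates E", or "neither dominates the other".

E strictly dominates D

E's payoffs vs D's, by the Column player's action — I: 11>5, II: 11>10, III: 12>11, IV: 6>2, V: 4>3.
Every comparison favours E, so E strictly dominates D.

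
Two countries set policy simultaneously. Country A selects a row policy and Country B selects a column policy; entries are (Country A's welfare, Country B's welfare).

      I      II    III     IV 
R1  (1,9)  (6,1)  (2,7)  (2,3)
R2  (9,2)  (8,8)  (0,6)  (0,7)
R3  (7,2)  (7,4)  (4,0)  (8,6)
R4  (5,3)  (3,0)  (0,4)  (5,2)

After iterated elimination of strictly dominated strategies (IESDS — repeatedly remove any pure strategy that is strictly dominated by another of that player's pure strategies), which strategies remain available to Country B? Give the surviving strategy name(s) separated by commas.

For Country A, R3 strictly dominates R1 on the remaining columns (I: 7>1, II: 7>6, III: 4>2, IV: 8>2); eliminate R1.
Country A's strategy R4 is strictly dominated by R3 (I: 7>5, II: 7>3, III: 4>0, IV: 8>5) and is removed.
Column I is eliminated: II beats it against every remaining row (R2: 8>2, R3: 4>2).
Column III is eliminated: II beats it against every remaining row (R2: 8>6, R3: 4>0).
Among the remaining strategies, none is strictly dominated by another pure strategy of the same player, so the elimination stops.
Surviving strategies — Country A: {R2, R3}; Country B: {II, IV}.

II, IV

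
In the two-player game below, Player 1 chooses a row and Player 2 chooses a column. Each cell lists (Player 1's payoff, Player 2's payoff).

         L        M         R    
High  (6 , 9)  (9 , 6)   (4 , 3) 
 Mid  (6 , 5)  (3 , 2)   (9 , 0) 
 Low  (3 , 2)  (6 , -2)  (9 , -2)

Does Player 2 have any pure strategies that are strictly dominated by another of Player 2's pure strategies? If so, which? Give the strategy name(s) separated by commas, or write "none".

L: no other strategy beats it everywhere (M at High (9>6); R at High (9>3)).
M is strictly dominated by L (High: 9>6, Mid: 5>2, Low: 2>-2).
L strictly dominates R — High: 9>3, Mid: 5>0, Low: 2>-2.

M, R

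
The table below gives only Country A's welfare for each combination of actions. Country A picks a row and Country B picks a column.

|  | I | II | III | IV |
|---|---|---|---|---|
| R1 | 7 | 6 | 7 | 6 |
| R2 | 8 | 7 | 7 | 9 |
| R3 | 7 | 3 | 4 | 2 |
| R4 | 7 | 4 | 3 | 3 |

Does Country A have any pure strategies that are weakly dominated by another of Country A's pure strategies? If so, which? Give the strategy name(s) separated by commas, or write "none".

R1, R3, R4

R1: dominated, since R2 does at least as well everywhere (I: 8>7, II: 7>6, III: 7=7, IV: 9>6).
R2: no other strategy beats it everywhere (R1 at I (8>7); R3 at I (8>7); R4 at I (8>7)).
R3 is weakly dominated by R1 (I: 7=7, II: 6>3, III: 7>4, IV: 6>2).
R1 weakly dominates R4 — I: 7=7, II: 6>4, III: 7>3, IV: 6>3.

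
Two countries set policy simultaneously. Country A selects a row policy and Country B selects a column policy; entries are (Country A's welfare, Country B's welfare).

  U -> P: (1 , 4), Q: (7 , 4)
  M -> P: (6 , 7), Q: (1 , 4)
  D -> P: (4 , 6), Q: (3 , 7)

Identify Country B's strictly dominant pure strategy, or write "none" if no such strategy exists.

P fails to dominate Q at U (4=4).
Q fails to dominate P at U (4=4).
No single strategy dominates all the others.

none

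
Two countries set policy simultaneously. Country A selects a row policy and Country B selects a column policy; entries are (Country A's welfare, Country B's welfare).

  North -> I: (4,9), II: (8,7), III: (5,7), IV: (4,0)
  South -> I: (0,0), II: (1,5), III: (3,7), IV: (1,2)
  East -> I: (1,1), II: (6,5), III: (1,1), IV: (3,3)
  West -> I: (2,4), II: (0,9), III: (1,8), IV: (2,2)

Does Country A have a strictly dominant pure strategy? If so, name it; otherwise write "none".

North

North vs South: I: 4>0, II: 8>1, III: 5>3, IV: 4>1.
North vs East: I: 4>1, II: 8>6, III: 5>1, IV: 4>3.
North vs West: I: 4>2, II: 8>0, III: 5>1, IV: 4>2.
North strictly beats every other strategy against every opponent action, so it is strictly dominant.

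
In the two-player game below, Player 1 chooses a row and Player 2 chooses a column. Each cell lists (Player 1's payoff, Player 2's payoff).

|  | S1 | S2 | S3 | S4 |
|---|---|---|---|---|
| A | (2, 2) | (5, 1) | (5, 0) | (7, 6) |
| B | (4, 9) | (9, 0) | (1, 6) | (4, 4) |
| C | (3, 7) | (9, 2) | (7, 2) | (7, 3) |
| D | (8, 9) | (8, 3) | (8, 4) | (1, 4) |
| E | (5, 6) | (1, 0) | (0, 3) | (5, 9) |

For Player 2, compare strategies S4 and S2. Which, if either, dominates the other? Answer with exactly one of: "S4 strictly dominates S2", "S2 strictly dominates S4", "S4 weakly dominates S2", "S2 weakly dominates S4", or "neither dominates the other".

S4's payoffs vs S2's, by Player 1's action — A: 6>1, B: 4>0, C: 3>2, D: 4>3, E: 9>0.
Every comparison favours S4, so S4 strictly dominates S2.

S4 strictly dominates S2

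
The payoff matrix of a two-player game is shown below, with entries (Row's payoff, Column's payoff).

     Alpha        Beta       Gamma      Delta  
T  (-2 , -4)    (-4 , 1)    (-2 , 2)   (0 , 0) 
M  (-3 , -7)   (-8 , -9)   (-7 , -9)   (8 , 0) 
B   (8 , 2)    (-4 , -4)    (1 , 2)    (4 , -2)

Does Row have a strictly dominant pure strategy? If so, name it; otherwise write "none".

T fails to dominate M at Delta (0<8).
M fails to dominate T at Alpha (-3<-2).
B fails to dominate T at Beta (-4=-4).
No single strategy dominates all the others.

none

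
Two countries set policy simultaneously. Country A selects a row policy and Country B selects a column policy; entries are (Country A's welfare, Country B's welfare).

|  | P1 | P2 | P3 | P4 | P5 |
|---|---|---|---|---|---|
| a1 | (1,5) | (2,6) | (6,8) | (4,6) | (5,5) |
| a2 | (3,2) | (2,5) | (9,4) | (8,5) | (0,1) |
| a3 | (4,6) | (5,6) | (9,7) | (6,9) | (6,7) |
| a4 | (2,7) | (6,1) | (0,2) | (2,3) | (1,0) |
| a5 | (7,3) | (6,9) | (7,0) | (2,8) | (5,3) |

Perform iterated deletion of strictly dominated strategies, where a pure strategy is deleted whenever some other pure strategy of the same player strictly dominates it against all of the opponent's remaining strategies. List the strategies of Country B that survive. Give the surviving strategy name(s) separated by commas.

Row a1 is eliminated: a3 beats it against every remaining column (P1: 4>1, P2: 5>2, P3: 9>6, P4: 6>4, P5: 6>5).
Country B's strategy P3 is strictly dominated by P4 (a2: 5>4, a3: 9>7, a4: 3>2, a5: 8>0) and is removed.
Country B's strategy P5 is strictly dominated by P4 (a2: 5>1, a3: 9>7, a4: 3>0, a5: 8>3) and is removed.
Among the remaining strategies, none is strictly dominated by another pure strategy of the same player, so the elimination stops.
Surviving strategies — Country A: {a2, a3, a4, a5}; Country B: {P1, P2, P4}.

P1, P2, P4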